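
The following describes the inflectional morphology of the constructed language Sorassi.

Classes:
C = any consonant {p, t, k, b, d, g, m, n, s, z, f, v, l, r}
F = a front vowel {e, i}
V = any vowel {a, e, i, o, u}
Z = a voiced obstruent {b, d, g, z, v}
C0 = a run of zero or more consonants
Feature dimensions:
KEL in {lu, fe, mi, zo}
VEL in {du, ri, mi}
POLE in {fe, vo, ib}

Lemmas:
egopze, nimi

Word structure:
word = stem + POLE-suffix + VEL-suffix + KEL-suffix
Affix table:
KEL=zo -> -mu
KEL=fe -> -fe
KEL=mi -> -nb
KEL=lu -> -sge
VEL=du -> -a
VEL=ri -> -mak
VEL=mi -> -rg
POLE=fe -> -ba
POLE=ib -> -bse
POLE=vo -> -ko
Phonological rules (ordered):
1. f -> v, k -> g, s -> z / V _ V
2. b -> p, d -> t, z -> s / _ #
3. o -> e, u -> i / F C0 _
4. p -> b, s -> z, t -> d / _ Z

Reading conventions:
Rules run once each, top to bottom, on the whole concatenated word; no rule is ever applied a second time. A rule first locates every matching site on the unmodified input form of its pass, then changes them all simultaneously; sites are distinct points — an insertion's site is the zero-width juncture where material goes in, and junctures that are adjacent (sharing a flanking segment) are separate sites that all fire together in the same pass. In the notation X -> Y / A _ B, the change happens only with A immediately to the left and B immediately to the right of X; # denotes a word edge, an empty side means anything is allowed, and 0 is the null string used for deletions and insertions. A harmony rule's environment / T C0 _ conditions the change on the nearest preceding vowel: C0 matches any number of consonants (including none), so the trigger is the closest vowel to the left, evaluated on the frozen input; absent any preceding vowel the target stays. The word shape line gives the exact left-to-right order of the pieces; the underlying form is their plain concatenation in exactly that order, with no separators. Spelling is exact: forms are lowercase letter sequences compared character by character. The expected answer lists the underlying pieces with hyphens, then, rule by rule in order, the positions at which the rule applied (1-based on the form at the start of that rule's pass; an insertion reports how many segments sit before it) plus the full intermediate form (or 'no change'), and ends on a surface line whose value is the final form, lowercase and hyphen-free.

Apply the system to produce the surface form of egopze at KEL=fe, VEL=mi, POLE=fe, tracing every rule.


underlying: egopze-ba-rg-fe
1. f -> v, k -> g, s -> z / V _ V: no change
2. b -> p, d -> t, z -> s / _ #: no change
3. o -> e, u -> i / F C0 _: fires at position(s) 3: egepzebargfe
4. p -> b, s -> z, t -> d / _ Z: fires at position(s) 4: egebzebargfe
surface: egebzebargfe


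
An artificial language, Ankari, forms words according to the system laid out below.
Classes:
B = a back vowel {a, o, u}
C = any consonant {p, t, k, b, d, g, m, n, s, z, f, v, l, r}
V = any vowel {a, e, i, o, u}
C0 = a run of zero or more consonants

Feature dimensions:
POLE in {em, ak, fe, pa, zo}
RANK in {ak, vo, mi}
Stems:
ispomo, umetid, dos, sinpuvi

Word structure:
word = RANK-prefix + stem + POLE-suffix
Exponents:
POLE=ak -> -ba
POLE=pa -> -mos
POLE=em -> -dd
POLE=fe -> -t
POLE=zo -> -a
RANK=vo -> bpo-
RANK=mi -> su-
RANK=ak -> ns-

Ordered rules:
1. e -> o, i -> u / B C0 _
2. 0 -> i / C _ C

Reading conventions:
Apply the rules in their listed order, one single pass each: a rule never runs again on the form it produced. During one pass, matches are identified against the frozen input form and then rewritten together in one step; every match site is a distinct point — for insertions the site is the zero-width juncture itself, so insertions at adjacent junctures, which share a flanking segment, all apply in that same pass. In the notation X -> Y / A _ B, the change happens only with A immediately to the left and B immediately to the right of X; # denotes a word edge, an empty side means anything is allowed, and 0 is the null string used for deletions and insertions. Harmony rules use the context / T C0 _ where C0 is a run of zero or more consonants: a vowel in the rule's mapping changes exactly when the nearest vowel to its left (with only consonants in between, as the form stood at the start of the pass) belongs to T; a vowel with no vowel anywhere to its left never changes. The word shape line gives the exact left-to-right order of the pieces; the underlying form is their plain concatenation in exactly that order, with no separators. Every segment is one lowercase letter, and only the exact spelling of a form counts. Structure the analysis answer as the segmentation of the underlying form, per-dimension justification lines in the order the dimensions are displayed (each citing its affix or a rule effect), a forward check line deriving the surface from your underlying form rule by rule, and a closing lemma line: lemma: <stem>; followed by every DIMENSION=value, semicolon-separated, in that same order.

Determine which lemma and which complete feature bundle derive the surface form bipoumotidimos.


underlying: bpo-umetid-mos
POLE=pa - signalled by the affix -mos
RANK=vo - signalled by the affix bpo-
check: bpoumetidmos -> bpoumotidmos -> bipoumotidimos
lemma: umetid; POLE=pa; RANK=vo


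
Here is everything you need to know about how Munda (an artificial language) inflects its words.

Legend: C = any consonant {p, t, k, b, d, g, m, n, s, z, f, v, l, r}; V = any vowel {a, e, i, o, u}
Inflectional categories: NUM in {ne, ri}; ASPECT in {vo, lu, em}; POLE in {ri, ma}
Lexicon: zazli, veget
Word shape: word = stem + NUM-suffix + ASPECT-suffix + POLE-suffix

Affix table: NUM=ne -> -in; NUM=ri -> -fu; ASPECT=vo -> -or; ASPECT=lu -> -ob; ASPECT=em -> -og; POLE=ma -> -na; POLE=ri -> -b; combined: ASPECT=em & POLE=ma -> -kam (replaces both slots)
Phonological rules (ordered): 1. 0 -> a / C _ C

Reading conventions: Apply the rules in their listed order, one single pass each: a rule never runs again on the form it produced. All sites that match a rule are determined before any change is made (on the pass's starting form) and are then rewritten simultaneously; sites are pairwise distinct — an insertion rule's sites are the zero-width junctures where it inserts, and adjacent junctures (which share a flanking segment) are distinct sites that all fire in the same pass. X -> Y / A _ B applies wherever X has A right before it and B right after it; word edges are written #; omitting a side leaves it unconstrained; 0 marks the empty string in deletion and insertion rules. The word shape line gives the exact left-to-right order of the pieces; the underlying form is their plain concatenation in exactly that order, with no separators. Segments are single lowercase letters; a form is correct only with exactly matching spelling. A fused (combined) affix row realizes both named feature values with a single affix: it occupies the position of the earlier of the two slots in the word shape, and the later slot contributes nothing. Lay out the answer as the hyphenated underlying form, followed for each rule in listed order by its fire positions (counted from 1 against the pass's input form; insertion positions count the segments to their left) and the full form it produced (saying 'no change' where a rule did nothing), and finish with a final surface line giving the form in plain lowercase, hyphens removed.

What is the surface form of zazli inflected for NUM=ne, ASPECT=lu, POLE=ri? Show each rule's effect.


underlying: zazli-in-ob-b
1. 0 -> a / C _ C: inserts after position(s) 3, 9: zazaliinobab
surface: zazaliinobab


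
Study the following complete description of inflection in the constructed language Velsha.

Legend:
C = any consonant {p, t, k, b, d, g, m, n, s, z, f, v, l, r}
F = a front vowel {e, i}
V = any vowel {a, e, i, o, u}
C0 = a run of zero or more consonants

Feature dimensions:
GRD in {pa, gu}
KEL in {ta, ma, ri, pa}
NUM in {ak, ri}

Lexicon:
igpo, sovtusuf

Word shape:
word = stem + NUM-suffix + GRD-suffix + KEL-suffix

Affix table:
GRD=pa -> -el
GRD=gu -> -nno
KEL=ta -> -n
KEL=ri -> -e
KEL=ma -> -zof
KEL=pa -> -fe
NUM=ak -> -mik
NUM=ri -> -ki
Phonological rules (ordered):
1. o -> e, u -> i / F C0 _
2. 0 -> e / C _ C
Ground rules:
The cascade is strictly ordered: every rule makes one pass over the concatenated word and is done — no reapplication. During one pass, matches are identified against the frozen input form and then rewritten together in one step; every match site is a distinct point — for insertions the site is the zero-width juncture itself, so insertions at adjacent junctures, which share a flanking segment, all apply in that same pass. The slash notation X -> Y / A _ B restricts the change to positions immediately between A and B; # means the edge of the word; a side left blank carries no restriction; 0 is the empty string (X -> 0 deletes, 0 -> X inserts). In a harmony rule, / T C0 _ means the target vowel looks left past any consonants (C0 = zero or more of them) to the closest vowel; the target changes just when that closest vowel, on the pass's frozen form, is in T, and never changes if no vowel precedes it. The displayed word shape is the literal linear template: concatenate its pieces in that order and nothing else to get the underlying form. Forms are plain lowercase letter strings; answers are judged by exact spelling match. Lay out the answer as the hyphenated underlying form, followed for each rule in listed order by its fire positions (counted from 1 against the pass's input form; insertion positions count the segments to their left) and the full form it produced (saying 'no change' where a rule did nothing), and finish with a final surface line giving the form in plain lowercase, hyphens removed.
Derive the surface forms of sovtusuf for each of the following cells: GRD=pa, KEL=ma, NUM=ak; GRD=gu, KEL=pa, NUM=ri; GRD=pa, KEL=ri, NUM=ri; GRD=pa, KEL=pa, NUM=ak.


cell GRD=pa, KEL=ma, NUM=ak:
underlying: sovtusuf-mik-el-zof
1. o -> e, u -> i / F C0 _: fires at position(s) 15: sovtusufmikelzef
2. 0 -> e / C _ C: inserts after position(s) 3, 8, 13: sovetusufemikelezef
surface: sovetusufemikelezef

cell GRD=gu, KEL=pa, NUM=ri:
underlying: sovtusuf-ki-nno-fe
1. o -> e, u -> i / F C0 _: fires at position(s) 13: sovtusufkinnefe
2. 0 -> e / C _ C: inserts after position(s) 3, 8, 11: sovetusufekinenefe
surface: sovetusufekinenefe

cell GRD=pa, KEL=ri, NUM=ri:
underlying: sovtusuf-ki-el-e
1. o -> e, u -> i / F C0 _: no change
2. 0 -> e / C _ C: inserts after position(s) 3, 8: sovetusufekiele
surface: sovetusufekiele

cell GRD=pa, KEL=pa, NUM=ak:
underlying: sovtusuf-mik-el-fe
1. o -> e, u -> i / F C0 _: no change
2. 0 -> e / C _ C: inserts after position(s) 3, 8, 13: sovetusufemikelefe
surface: sovetusufemikelefe


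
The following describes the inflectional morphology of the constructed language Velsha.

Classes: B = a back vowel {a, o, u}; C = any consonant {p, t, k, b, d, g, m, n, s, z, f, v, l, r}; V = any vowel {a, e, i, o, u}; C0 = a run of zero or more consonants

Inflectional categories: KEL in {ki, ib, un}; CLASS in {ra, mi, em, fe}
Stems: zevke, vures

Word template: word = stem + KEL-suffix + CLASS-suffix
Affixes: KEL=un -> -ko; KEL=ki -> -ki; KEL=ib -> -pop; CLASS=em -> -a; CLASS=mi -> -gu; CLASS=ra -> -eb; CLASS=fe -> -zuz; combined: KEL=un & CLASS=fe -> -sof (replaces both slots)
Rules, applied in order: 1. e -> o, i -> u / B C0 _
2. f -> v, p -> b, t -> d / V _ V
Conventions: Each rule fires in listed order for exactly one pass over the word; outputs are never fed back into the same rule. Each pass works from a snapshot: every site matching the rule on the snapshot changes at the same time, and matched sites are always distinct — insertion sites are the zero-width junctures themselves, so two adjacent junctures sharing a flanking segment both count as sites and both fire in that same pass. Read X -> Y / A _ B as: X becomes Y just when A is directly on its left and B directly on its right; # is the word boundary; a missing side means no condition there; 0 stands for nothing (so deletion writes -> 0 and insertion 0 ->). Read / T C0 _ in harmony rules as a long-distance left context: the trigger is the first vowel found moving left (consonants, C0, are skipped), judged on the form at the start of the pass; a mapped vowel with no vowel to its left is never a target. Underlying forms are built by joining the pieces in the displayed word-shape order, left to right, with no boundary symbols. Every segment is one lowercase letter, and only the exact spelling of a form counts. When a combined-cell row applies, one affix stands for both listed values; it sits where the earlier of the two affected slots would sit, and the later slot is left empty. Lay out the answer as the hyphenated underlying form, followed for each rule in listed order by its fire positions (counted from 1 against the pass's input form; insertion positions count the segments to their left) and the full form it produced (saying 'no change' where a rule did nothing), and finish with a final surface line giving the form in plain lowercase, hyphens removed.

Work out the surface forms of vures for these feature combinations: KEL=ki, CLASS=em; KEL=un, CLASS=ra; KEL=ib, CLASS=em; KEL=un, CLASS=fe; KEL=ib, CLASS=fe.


cell KEL=ki, CLASS=em:
underlying: vures-ki-a
1. e -> o, i -> u / B C0 _: fires at position(s) 4: vuroskia
2. f -> v, p -> b, t -> d / V _ V: no change
surface: vuroskia

cell KEL=un, CLASS=ra:
underlying: vures-ko-eb
1. e -> o, i -> u / B C0 _: fires at position(s) 4, 8: vuroskoob
2. f -> v, p -> b, t -> d / V _ V: no change
surface: vuroskoob

cell KEL=ib, CLASS=em:
underlying: vures-pop-a
1. e -> o, i -> u / B C0 _: fires at position(s) 4: vurospopa
2. f -> v, p -> b, t -> d / V _ V: fires at position(s) 8: vurospoba
surface: vurospoba

cell KEL=un, CLASS=fe:
underlying: vures-sof
1. e -> o, i -> u / B C0 _: fires at position(s) 4: vurossof
2. f -> v, p -> b, t -> d / V _ V: no change
surface: vurossof

cell KEL=ib, CLASS=fe:
underlying: vures-pop-zuz
1. e -> o, i -> u / B C0 _: fires at position(s) 4: vurospopzuz
2. f -> v, p -> b, t -> d / V _ V: no change
surface: vurospopzuz


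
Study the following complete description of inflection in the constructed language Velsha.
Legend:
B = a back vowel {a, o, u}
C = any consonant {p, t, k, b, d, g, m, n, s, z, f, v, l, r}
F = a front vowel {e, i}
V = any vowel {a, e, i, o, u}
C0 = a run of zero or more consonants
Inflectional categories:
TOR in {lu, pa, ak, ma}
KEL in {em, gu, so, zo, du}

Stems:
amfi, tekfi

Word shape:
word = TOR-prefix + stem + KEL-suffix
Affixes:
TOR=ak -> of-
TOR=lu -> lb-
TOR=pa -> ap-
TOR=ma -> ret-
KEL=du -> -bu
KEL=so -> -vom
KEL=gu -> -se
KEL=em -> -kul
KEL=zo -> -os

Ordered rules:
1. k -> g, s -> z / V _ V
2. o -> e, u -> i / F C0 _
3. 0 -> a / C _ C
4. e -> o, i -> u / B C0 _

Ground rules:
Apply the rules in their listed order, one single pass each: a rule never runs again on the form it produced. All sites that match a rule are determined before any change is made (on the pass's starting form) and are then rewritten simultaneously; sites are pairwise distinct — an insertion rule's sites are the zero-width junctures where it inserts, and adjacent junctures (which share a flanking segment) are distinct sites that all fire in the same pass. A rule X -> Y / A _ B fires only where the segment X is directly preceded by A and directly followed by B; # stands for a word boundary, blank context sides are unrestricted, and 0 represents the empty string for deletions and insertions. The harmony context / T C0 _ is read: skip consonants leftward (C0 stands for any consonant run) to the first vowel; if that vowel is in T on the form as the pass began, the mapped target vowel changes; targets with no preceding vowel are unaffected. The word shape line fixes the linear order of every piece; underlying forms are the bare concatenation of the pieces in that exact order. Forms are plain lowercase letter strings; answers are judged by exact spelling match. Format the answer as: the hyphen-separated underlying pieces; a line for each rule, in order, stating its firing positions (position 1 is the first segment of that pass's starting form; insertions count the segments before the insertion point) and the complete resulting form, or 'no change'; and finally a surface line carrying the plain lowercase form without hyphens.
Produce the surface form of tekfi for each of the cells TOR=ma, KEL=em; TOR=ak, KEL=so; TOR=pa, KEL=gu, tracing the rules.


cell TOR=ma, KEL=em:
underlying: ret-tekfi-kul
1. k -> g, s -> z / V _ V: fires at position(s) 9: rettekfigul
2. o -> e, u -> i / F C0 _: fires at position(s) 10: rettekfigil
3. 0 -> a / C _ C: inserts after position(s) 3, 6: retatekafigil
4. e -> o, i -> u / B C0 _: fires at position(s) 6, 10: retatokafugil
surface: retatokafugil

cell TOR=ak, KEL=so:
underlying: of-tekfi-vom
1. k -> g, s -> z / V _ V: no change
2. o -> e, u -> i / F C0 _: fires at position(s) 9: oftekfivem
3. 0 -> a / C _ C: inserts after position(s) 2, 5: ofatekafivem
4. e -> o, i -> u / B C0 _: fires at position(s) 5, 9: ofatokafuvem
surface: ofatokafuvem

cell TOR=pa, KEL=gu:
underlying: ap-tekfi-se
1. k -> g, s -> z / V _ V: fires at position(s) 8: aptekfize
2. o -> e, u -> i / F C0 _: no change
3. 0 -> a / C _ C: inserts after position(s) 2, 5: apatekafize
4. e -> o, i -> u / B C0 _: fires at position(s) 5, 9: apatokafuze
surface: apatokafuze


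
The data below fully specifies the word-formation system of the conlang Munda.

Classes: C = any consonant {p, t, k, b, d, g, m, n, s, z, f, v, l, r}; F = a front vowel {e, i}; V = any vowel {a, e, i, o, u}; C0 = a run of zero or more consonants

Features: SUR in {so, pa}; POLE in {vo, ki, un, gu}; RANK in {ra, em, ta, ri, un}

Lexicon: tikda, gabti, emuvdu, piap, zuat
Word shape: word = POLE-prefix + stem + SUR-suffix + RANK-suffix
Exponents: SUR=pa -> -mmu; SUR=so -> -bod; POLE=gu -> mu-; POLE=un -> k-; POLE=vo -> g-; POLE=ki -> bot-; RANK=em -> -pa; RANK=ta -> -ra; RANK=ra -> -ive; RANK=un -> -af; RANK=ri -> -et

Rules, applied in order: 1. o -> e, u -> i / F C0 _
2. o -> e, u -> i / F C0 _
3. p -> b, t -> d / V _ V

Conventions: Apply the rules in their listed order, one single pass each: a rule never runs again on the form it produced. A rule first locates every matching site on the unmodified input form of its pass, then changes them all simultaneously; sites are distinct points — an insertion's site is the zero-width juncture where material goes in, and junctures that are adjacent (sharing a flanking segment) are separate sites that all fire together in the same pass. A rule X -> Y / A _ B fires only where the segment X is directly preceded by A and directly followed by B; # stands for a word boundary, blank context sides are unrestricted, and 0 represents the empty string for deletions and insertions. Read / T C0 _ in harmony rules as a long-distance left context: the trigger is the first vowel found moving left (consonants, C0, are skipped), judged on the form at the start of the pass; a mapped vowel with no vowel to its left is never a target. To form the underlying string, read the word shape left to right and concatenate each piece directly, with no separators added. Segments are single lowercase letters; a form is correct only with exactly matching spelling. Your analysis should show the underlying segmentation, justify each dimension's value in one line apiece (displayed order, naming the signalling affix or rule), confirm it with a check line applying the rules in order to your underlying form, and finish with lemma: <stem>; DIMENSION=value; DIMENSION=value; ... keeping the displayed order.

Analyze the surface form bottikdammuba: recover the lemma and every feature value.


underlying: bot-tikda-mmu-pa
SUR=pa - signalled by the affix -mmu
POLE=ki - signalled by the affix bot-
RANK=em - signalled by the affix -pa
check: bottikdammupa -> bottikdammupa -> bottikdammupa -> bottikdammuba
lemma: tikda; SUR=pa; POLE=ki; RANK=em


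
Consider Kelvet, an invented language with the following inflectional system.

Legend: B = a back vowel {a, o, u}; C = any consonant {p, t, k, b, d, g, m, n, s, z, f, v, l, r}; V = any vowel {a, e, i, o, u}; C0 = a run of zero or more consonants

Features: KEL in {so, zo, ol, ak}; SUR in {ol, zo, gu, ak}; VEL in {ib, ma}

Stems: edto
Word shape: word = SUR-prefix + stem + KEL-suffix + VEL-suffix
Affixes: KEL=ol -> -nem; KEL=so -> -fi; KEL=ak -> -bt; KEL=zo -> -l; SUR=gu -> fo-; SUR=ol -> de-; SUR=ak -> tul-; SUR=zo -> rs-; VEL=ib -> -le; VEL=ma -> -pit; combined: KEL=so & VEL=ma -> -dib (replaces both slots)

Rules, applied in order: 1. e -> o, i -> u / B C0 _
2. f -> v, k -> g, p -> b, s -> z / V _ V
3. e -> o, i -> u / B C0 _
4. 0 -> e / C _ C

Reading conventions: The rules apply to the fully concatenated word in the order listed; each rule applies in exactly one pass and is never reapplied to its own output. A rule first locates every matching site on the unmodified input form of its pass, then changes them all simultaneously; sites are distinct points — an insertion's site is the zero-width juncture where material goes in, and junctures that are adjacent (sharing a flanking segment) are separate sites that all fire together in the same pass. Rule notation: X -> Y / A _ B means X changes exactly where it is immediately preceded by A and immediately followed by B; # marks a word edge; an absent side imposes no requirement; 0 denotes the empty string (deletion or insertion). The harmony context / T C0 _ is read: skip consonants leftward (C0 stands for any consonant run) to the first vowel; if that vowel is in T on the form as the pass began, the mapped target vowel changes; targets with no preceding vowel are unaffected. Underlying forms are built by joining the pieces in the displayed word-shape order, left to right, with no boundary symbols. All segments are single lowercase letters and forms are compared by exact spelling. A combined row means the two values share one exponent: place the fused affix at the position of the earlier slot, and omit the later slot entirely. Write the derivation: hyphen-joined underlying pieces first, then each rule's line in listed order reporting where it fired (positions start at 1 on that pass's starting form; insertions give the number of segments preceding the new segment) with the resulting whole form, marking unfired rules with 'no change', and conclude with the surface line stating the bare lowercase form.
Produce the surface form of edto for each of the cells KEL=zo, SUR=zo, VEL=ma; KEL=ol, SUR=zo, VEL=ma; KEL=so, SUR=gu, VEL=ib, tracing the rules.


cell KEL=zo, SUR=zo, VEL=ma:
underlying: rs-edto-l-pit
1. e -> o, i -> u / B C0 _: fires at position(s) 9: rsedtolput
2. f -> v, k -> g, p -> b, s -> z / V _ V: no change
3. e -> o, i -> u / B C0 _: no change
4. 0 -> e / C _ C: inserts after position(s) 1, 4, 7: resedetoleput
surface: resedetoleput

cell KEL=ol, SUR=zo, VEL=ma:
underlying: rs-edto-nem-pit
1. e -> o, i -> u / B C0 _: fires at position(s) 8: rsedtonompit
2. f -> v, k -> g, p -> b, s -> z / V _ V: no change
3. e -> o, i -> u / B C0 _: fires at position(s) 11: rsedtonomput
4. 0 -> e / C _ C: inserts after position(s) 1, 4, 9: resedetonomeput
surface: resedetonomeput

cell KEL=so, SUR=gu, VEL=ib:
underlying: fo-edto-fi-le
1. e -> o, i -> u / B C0 _: fires at position(s) 3, 8: foodtofule
2. f -> v, k -> g, p -> b, s -> z / V _ V: fires at position(s) 7: foodtovule
3. e -> o, i -> u / B C0 _: fires at position(s) 10: foodtovulo
4. 0 -> e / C _ C: inserts after position(s) 4: foodetovulo
surface: foodetovulo


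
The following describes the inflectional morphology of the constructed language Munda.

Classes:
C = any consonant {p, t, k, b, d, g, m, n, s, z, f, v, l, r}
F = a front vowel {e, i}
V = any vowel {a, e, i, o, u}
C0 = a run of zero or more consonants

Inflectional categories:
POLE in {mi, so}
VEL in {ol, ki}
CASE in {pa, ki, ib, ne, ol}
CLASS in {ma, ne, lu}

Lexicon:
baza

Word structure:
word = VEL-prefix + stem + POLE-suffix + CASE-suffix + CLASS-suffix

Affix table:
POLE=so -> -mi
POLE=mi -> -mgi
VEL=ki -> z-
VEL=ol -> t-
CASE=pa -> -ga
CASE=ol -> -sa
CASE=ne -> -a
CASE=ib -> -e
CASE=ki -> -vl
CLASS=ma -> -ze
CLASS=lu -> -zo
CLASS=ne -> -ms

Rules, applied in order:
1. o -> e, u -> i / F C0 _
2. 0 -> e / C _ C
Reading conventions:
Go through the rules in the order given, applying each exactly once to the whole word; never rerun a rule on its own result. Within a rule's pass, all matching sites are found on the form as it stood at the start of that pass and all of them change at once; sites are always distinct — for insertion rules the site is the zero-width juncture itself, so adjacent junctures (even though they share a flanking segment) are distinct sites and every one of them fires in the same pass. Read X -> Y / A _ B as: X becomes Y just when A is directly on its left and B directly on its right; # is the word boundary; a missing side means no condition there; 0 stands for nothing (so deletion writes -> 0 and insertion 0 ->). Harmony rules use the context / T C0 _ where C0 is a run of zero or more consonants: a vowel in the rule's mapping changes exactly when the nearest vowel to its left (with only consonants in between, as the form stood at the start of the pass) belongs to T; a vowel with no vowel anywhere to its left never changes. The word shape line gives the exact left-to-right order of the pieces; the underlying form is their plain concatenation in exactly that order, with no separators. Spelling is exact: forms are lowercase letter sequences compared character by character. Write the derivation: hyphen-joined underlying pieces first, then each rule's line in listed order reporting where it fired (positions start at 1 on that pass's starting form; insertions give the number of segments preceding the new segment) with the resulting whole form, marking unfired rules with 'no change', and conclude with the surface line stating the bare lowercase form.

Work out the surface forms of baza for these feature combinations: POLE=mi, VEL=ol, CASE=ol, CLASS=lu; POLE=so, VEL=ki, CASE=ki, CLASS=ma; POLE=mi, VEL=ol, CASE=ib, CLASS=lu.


cell POLE=mi, VEL=ol, CASE=ol, CLASS=lu:
underlying: t-baza-mgi-sa-zo
1. o -> e, u -> i / F C0 _: no change
2. 0 -> e / C _ C: inserts after position(s) 1, 6: tebazamegisazo
surface: tebazamegisazo

cell POLE=so, VEL=ki, CASE=ki, CLASS=ma:
underlying: z-baza-mi-vl-ze
1. o -> e, u -> i / F C0 _: no change
2. 0 -> e / C _ C: inserts after position(s) 1, 8, 9: zebazamiveleze
surface: zebazamiveleze

cell POLE=mi, VEL=ol, CASE=ib, CLASS=lu:
underlying: t-baza-mgi-e-zo
1. o -> e, u -> i / F C0 _: fires at position(s) 11: tbazamgieze
2. 0 -> e / C _ C: inserts after position(s) 1, 6: tebazamegieze
surface: tebazamegieze


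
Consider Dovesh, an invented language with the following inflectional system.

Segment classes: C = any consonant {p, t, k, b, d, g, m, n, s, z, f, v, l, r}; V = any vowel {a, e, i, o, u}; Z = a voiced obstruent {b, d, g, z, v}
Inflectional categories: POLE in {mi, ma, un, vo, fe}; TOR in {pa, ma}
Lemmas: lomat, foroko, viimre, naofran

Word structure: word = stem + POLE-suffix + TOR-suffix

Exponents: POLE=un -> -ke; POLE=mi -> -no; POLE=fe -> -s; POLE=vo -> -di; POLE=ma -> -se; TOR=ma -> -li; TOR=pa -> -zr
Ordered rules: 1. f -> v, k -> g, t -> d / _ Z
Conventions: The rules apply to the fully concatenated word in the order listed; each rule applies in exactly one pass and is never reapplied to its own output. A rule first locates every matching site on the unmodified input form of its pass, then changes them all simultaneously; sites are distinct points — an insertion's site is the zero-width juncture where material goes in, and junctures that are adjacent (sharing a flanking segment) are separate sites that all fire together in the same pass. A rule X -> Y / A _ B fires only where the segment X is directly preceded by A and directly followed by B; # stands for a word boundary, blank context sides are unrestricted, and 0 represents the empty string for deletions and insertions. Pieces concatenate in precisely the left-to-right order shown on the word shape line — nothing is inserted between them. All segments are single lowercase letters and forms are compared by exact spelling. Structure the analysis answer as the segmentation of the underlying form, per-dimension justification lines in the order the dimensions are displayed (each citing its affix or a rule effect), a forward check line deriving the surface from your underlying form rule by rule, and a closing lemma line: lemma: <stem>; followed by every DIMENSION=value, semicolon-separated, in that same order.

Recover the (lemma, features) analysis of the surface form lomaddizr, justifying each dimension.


underlying: lomat-di-zr
POLE=vo - signalled by the affix -di
TOR=pa - signalled by the affix -zr
check: lomatdizr -> lomaddizr
lemma: lomat; POLE=vo; TOR=pa


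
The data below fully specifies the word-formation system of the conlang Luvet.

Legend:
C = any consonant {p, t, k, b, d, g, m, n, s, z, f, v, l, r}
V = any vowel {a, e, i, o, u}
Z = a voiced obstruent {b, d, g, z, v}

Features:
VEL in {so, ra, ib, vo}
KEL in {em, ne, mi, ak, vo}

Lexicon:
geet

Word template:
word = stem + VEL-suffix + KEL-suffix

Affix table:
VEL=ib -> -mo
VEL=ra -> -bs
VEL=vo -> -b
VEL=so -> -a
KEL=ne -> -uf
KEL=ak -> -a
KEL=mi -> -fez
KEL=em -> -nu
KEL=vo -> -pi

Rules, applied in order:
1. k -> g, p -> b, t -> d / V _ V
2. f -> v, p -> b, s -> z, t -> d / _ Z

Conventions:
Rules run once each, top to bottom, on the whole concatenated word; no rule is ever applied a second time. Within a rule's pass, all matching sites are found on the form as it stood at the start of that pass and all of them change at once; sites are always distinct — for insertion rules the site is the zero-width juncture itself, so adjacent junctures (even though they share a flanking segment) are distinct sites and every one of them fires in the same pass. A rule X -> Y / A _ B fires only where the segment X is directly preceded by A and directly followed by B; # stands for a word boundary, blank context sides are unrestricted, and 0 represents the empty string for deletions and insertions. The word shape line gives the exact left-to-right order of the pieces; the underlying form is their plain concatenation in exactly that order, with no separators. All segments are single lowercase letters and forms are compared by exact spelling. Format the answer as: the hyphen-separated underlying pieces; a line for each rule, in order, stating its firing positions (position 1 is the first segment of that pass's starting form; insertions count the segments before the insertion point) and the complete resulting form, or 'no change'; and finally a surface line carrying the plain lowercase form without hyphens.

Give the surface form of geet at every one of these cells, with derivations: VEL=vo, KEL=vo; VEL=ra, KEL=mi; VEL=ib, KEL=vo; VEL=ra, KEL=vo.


cell VEL=vo, KEL=vo:
underlying: geet-b-pi
1. k -> g, p -> b, t -> d / V _ V: no change
2. f -> v, p -> b, s -> z, t -> d / _ Z: fires at position(s) 4: geedbpi
surface: geedbpi

cell VEL=ra, KEL=mi:
underlying: geet-bs-fez
1. k -> g, p -> b, t -> d / V _ V: no change
2. f -> v, p -> b, s -> z, t -> d / _ Z: fires at position(s) 4: geedbsfez
surface: geedbsfez

cell VEL=ib, KEL=vo:
underlying: geet-mo-pi
1. k -> g, p -> b, t -> d / V _ V: fires at position(s) 7: geetmobi
2. f -> v, p -> b, s -> z, t -> d / _ Z: no change
surface: geetmobi

cell VEL=ra, KEL=vo:
underlying: geet-bs-pi
1. k -> g, p -> b, t -> d / V _ V: no change
2. f -> v, p -> b, s -> z, t -> d / _ Z: fires at position(s) 4: geedbspi
surface: geedbspi


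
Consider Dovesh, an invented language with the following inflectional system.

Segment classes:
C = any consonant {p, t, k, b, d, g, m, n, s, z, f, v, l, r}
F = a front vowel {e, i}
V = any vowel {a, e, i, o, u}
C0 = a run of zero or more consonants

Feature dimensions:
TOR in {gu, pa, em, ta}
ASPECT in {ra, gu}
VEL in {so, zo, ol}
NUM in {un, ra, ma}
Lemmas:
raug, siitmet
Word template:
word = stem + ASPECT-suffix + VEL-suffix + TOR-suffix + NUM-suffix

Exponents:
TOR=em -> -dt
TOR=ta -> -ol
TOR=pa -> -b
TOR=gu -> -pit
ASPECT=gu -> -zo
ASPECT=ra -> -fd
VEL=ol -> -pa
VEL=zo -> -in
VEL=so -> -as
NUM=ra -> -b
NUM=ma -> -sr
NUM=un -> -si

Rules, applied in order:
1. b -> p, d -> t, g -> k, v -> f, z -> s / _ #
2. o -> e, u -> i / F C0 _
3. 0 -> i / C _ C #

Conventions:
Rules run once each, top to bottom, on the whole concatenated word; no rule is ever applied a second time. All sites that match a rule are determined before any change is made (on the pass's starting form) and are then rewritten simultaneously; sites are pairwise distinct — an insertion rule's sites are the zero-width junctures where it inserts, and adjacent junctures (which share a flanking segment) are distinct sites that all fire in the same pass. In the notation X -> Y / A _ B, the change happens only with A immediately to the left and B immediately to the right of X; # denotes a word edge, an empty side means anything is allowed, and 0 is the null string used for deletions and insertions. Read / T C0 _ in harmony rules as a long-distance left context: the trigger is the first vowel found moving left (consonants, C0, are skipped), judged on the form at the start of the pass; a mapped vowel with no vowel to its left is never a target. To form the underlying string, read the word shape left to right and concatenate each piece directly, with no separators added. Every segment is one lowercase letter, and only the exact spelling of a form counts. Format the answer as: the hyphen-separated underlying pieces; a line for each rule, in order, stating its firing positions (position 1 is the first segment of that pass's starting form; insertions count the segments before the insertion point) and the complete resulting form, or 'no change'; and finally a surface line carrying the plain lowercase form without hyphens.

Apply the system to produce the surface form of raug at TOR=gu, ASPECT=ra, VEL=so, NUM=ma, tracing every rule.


underlying: raug-fd-as-pit-sr
1. b -> p, d -> t, g -> k, v -> f, z -> s / _ #: no change
2. o -> e, u -> i / F C0 _: no change
3. 0 -> i / C _ C #: inserts after position(s) 12: raugfdaspitsir
surface: raugfdaspitsir


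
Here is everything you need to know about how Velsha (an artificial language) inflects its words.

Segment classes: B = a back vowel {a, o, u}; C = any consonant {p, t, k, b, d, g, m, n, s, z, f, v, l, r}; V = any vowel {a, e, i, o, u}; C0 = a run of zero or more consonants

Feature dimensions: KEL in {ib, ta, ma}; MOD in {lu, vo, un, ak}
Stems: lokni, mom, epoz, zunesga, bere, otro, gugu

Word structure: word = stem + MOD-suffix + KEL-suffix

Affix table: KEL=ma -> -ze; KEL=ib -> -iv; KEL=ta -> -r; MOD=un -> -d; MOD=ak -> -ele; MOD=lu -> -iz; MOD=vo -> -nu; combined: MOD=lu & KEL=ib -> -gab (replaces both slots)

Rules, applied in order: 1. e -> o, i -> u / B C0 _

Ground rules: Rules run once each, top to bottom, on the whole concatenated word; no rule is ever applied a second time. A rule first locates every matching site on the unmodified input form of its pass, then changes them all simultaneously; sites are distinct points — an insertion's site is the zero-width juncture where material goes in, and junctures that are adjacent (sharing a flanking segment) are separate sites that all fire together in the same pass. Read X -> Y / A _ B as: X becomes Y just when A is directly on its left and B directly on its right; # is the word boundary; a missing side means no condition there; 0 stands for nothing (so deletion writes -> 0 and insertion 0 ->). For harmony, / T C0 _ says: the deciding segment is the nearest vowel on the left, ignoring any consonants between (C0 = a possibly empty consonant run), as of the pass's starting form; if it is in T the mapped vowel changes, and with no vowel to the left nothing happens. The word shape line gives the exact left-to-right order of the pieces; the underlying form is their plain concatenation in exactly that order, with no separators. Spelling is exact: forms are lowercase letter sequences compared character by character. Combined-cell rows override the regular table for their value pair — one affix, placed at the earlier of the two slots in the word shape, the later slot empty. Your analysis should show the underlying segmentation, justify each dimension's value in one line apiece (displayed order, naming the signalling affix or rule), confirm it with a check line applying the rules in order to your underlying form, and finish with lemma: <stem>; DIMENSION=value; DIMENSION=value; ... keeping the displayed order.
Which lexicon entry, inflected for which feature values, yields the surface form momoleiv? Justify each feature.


underlying: mom-ele-iv
KEL=ib - signalled by the affix -iv
MOD=ak - signalled by the affix -ele
check: momeleiv -> momoleiv
lemma: mom; KEL=ib; MOD=ak


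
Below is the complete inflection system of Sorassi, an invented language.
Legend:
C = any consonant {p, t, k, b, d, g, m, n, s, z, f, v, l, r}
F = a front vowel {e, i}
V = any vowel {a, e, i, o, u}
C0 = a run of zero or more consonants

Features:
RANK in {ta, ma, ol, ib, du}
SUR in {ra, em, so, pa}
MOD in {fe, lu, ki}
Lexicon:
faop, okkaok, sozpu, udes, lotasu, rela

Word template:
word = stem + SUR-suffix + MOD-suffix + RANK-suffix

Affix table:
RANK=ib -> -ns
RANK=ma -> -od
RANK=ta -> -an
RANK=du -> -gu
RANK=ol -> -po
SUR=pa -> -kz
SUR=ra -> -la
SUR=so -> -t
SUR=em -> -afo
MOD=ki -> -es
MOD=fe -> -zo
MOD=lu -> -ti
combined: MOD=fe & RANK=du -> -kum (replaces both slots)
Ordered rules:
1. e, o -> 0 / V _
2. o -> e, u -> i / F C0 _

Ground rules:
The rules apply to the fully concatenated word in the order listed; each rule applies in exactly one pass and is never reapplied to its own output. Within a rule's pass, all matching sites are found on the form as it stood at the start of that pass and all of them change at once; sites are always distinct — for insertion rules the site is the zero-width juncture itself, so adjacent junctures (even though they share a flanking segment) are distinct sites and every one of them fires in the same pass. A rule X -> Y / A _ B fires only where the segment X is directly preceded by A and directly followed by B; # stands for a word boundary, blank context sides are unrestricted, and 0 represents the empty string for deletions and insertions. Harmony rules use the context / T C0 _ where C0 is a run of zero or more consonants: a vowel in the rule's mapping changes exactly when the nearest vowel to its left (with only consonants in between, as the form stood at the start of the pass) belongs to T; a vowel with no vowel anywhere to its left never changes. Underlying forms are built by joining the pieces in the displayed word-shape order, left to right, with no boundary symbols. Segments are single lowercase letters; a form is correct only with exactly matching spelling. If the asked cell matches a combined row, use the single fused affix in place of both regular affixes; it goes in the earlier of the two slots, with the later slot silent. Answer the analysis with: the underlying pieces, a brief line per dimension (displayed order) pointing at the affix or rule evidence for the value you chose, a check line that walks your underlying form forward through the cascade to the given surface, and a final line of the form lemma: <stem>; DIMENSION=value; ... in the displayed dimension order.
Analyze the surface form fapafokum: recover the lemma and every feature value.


underlying: faop-afo-kum
RANK=du - signalled by the combined affix row
SUR=em - signalled by the affix -afo
MOD=fe - signalled by the combined affix row
check: faopafokum -> fapafokum -> fapafokum
lemma: faop; RANK=du; SUR=em; MOD=fe


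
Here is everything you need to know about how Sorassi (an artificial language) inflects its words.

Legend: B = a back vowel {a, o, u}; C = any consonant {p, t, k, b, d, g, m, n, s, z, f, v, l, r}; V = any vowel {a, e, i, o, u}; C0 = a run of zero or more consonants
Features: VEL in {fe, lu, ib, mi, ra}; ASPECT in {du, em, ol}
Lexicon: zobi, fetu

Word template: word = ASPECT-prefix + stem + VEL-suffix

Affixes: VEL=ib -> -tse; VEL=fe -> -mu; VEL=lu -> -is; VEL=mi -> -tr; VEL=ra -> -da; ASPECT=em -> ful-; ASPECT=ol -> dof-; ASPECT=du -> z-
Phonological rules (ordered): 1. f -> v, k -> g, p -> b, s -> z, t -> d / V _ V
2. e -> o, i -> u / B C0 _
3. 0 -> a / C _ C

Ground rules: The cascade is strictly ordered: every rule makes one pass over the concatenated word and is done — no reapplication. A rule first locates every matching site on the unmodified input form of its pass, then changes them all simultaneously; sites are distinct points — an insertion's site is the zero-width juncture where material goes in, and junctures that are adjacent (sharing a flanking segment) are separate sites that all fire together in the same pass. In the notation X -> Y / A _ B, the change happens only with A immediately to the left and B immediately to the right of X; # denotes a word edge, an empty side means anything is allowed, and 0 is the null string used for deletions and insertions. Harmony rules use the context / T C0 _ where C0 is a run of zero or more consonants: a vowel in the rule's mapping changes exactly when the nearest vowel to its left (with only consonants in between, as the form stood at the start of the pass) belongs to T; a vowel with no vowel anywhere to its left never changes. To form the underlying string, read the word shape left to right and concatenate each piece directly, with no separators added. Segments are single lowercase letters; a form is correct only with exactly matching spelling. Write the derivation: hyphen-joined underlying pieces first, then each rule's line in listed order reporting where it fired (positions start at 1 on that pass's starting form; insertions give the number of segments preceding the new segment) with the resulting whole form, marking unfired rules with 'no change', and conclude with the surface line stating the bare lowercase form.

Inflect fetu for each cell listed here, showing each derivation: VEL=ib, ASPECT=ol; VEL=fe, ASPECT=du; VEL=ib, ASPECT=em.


cell VEL=ib, ASPECT=ol:
underlying: dof-fetu-tse
1. f -> v, k -> g, p -> b, s -> z, t -> d / V _ V: fires at position(s) 6: doffedutse
2. e -> o, i -> u / B C0 _: fires at position(s) 5, 10: doffodutso
3. 0 -> a / C _ C: inserts after position(s) 3, 8: dofafodutaso
surface: dofafodutaso

cell VEL=fe, ASPECT=du:
underlying: z-fetu-mu
1. f -> v, k -> g, p -> b, s -> z, t -> d / V _ V: fires at position(s) 4: zfedumu
2. e -> o, i -> u / B C0 _: no change
3. 0 -> a / C _ C: inserts after position(s) 1: zafedumu
surface: zafedumu

cell VEL=ib, ASPECT=em:
underlying: ful-fetu-tse
1. f -> v, k -> g, p -> b, s -> z, t -> d / V _ V: fires at position(s) 6: fulfedutse
2. e -> o, i -> u / B C0 _: fires at position(s) 5, 10: fulfodutso
3. 0 -> a / C _ C: inserts after position(s) 3, 8: fulafodutaso
surface: fulafodutaso
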